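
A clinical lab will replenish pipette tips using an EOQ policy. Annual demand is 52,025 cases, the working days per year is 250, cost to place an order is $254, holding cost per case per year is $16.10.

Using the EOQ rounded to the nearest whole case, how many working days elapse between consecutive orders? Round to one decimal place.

EOQ = √(2DS/H) = √(2 × 52,025 × 254 / 16.1)
    = √(1,641,534.16) ≈ 1,281.22 → Q = 1,281 cases
Cycle time = (working days × Q)/D = (250 × 1,281) / 52,025 = 6.156 days

6.2 days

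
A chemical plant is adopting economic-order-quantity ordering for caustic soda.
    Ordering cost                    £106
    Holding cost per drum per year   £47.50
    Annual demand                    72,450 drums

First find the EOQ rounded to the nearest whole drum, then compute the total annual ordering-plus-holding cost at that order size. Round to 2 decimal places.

£27,010.59

EOQ = √(2DS/H) = √(2 × 72,450 × 106 / 47.5)
    = √(323,355.79) ≈ 568.64 → Q = 569 drums
Annual ordering cost = (D/Q)·S = (72,450/569) × 106 = £13,496.84
Annual holding cost  = (Q/2)·H = (569/2) × 47.5 = £13,513.75
Total = £13,496.84 + £13,513.75 = £27,010.59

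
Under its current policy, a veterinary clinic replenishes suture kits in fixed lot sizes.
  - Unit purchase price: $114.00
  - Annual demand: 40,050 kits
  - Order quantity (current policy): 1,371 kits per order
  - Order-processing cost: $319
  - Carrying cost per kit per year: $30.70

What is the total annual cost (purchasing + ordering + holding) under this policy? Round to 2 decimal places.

Ordering: D/Q × S = 40,050/1,371 × $319 = $9,318.71
Holding:  Q/2 × H = 1,371/2 × $30.7 = $21,044.85
Purchase cost = D·C = 40,050 × 114 = $4,565,700.00
Total = $9,318.71 + $21,044.85 + $4,565,700.00 = $4,596,063.56

$4,596,063.56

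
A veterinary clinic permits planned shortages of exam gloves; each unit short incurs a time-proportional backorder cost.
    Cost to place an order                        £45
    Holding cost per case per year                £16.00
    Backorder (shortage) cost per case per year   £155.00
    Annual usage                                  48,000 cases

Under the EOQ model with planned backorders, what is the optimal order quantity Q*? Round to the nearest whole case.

546 cases

Basic EOQ = √(2·48,000·45/16) = 519.615
Backorder adjustment √((H+b)/b) = √((16+155)/155) = 1.0503
Q* = 519.615 × 1.0503 ≈ 545.78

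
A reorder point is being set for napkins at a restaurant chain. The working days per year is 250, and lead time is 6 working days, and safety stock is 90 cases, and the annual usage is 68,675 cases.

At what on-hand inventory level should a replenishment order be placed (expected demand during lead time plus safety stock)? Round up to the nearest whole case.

1,739 cases

Daily demand d = 68,675 / 250 = 274.700 cases/day
Demand during lead time = 274.700 × 6 = 1,648.20
Reorder point = 1,648.20 + 90 = 1,738.20 → round up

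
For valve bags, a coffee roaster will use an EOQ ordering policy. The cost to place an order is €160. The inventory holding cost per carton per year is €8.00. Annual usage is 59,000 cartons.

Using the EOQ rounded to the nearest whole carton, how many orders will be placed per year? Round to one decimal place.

Q* = √(2·D·S / H) = √(2·59,000·160 / 8) = √2,360,000.0 ≈ 1,536.23 → Q = 1,536
Orders per year = D/Q = 59,000 / 1,536 = 38.411

38.4 orders per year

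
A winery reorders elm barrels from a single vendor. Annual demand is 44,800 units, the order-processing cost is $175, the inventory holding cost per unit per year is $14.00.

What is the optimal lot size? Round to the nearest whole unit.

1,058 units

EOQ = √(2DS/H) = √(2 × 44,800 × 175 / 14)
    = √(1,120,000.00) ≈ 1,058.30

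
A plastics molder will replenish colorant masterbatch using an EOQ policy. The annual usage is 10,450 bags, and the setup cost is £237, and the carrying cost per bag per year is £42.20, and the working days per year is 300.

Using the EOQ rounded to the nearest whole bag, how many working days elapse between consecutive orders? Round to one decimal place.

Optimal lot size Q* = (2 × 10,450 × £237 / £42.2)^½ ≈ 342.60 → Q = 343 bags
Cycle time = (working days × Q)/D = (300 × 343) / 10,450 = 9.847 days

9.8 days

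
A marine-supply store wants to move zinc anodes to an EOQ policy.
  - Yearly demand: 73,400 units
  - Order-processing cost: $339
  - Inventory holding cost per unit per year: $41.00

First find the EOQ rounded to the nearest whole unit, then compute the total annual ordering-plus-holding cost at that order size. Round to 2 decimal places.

Q* = √(2·D·S / H) = √(2·73,400·339 / 41) = √1,213,785.4 ≈ 1,101.72 → Q = 1,102 units
Orders/yr = 73,400/1,102 = 66.606; ordering cost = 66.606 × $339 = $22,579.49
Average inventory = 1,102/2 = 551; holding cost = 551 × $41 = $22,591.00
Total = $22,579.49 + $22,591.00 = $45,170.49

$45,170.49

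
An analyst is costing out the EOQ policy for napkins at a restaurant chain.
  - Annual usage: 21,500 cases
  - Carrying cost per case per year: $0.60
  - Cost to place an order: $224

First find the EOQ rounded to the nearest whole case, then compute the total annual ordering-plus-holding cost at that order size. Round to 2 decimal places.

$2,404.00

EOQ = √(2DS/H) = √(2 × 21,500 × 224 / 0.6)
    = √(16,053,333.33) ≈ 4,006.66 → Q = 4,007 cases
Annual ordering cost = (D/Q)·S = (21,500/4,007) × 224 = $1,201.90
Annual holding cost  = (Q/2)·H = (4,007/2) × 0.6 = $1,202.10
Total = $1,201.90 + $1,202.10 = $2,404.00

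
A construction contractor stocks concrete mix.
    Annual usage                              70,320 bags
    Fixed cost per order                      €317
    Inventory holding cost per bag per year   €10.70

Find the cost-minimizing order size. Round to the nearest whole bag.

EOQ = √(2DS/H) = √(2 × 70,320 × 317 / 10.7)
    = √(4,166,624.30) ≈ 2,041.23

2,041 bags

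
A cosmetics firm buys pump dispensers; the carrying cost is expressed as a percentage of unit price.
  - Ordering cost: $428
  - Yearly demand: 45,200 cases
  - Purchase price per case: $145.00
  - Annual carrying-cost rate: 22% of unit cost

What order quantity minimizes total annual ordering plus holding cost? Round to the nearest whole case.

Holding cost per case per year: H = 22% × $145 = $31.9000
2DS/H = 2·45,200·428/31.9 = 1,212,890.28
EOQ = √1,212,890.28 ≈ 1,101.31

1,101 cases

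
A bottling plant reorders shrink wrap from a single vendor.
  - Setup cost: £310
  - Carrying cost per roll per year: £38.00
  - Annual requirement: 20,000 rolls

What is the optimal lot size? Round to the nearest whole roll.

EOQ = √(2DS/H) = √(2 × 20,000 × 310 / 38)
    = √(326,315.79) ≈ 571.24

571 rolls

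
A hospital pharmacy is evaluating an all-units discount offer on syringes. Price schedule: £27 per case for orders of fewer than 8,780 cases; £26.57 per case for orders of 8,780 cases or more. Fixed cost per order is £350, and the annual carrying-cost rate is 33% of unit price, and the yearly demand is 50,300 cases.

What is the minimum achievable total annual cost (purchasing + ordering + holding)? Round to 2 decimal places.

£1,375,812.17

H₁ = 33%×£27 = £8.9100;  H₂ = 33%×£26.57 = £8.7681
EOQ₁ = √(2×50,300×350/8.9100) = 1,987.90  (< 8,780, feasible at tier 1)
EOQ₂ = √(2×50,300×350/8.7681) = 2,003.92  (< 8,780 → use Q = 8,780 at tier-2 price)
TC(tier 1 (EOQ₁), Q≈1,987.9) = £1,375,812.17
TC(tier 2, Q≈8,780.0) = £1,376,968.08
Minimum at tier 1 (EOQ₁): £1,375,812.17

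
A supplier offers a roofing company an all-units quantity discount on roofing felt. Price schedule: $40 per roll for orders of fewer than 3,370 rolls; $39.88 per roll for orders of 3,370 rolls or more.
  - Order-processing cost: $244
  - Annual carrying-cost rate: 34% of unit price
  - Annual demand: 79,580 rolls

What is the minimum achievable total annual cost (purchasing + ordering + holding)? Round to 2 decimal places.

$3,202,259.53

H₁ = 34%×$40 = $13.6000;  H₂ = 34%×$39.88 = $13.5592
EOQ₁ = √(2×79,580×244/13.6000) = 1,689.83  (< 3,370, feasible at tier 1)
EOQ₂ = √(2×79,580×244/13.5592) = 1,692.37  (< 3,370 → use Q = 3,370 at tier-2 price)
TC(tier 1 (EOQ₁), Q≈1,689.8) = $3,206,181.66
TC(tier 2, Q≈3,370.0) = $3,202,259.53
Minimum at tier 2: $3,202,259.53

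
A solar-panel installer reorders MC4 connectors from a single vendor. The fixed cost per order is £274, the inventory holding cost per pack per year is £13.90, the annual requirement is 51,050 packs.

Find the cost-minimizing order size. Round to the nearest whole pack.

1,419 packs

EOQ = √(2DS/H) = √(2 × 51,050 × 274 / 13.9)
    = √(2,012,618.71) ≈ 1,418.67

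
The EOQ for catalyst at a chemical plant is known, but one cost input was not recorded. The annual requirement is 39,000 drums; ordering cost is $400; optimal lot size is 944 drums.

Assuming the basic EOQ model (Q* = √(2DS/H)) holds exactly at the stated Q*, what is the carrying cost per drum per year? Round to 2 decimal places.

$35.01

Since Q* = (2DS/H)^½, squaring gives Q*²·H = 2DS.
H = 2DS / Q² = 2 × 39,000 × 400 / 944² = 35.0115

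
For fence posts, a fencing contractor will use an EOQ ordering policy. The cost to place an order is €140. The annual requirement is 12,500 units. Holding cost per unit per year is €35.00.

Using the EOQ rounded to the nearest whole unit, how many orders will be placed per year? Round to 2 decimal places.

39.56 orders per year

Q* = √(2·D·S / H) = √(2·12,500·140 / 35) = √100,000.0 ≈ 316.23 → Q = 316
N = D/Q = 12,500/316 ≈ 39.557 orders/yr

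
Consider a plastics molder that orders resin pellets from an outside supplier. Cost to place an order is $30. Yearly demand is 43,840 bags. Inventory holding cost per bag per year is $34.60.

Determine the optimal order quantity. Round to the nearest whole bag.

Q* = √(2·D·S / H) = √(2·43,840·30 / 34.6) = √76,023.1 ≈ 275.72

276 bags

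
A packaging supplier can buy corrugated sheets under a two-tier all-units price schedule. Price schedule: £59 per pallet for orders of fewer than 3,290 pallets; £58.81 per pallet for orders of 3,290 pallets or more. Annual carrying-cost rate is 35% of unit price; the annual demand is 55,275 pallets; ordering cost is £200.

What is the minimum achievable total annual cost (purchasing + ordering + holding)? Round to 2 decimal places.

H₁ = 35%×£59 = £20.6500;  H₂ = 35%×£58.81 = £20.5835
EOQ₁ = √(2×55,275×200/20.6500) = 1,034.75  (< 3,290, feasible at tier 1)
EOQ₂ = √(2×55,275×200/20.5835) = 1,036.42  (< 3,290 → use Q = 3,290 at tier-2 price)
TC(tier 1 (EOQ₁), Q≈1,034.7) = £3,282,592.53
TC(tier 2, Q≈3,290.0) = £3,287,942.79
Minimum at tier 1 (EOQ₁): £3,282,592.53

£3,282,592.53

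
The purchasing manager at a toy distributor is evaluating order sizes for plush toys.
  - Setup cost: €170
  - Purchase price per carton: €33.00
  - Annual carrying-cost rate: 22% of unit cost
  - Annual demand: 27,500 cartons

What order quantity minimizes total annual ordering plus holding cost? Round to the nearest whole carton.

1,135 cartons

H = i·C = 0.22 × €33 = €7.2600 per carton-year
Q* = √(2·D·S / H) = √(2·27,500·170 / 7.26) = √1,287,878.8 ≈ 1,134.85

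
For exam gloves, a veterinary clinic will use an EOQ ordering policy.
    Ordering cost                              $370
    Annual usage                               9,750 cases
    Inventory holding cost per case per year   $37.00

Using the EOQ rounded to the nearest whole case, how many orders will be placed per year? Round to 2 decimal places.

Q* = √(2·D·S / H) = √(2·9,750·370 / 37) = √195,000.0 ≈ 441.59 → Q = 442
Orders per year = D/Q = 9,750 / 442 = 22.059

22.06 orders per year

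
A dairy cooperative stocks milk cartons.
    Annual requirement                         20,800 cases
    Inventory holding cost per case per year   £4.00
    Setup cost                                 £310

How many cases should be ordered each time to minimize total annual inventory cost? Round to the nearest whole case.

1,796 cases

EOQ = √(2DS/H) = √(2 × 20,800 × 310 / 4)
    = √(3,224,000.00) ≈ 1,795.55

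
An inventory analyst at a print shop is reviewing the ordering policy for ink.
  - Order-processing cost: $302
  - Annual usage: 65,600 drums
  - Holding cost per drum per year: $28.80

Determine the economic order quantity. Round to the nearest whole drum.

1,173 drums

2DS/H = 2·65,600·302/28.8 = 1,375,777.78
EOQ = √1,375,777.78 ≈ 1,172.94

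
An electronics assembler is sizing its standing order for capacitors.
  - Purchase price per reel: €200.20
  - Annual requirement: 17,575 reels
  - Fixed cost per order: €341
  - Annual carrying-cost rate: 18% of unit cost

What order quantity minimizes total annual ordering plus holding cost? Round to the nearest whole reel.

577 reels

Holding cost per reel per year: H = 18% × €200.2 = €36.0360
EOQ = √(2DS/H) = √(2 × 17,575 × 341 / 36.036)
    = √(332,616.00) ≈ 576.73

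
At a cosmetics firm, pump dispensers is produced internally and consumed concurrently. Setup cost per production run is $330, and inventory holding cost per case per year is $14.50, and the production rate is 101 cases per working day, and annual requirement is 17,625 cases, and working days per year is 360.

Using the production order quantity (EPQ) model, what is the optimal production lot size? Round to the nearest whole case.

1,248 cases

Daily demand d = 17,625/360 = 48.958; p = 101; 1 − d/p = 0.51526
EPQ = √(2DS / (H(1 − d/p)))
    = √(2 × 17,625 × 330 / (14.5 × 0.51526)) ≈ 1,247.78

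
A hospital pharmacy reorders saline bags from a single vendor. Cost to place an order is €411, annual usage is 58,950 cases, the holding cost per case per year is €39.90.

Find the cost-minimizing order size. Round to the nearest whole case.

Q* = √(2·D·S / H) = √(2·58,950·411 / 39.9) = √1,214,458.6 ≈ 1,102.02

1,102 cases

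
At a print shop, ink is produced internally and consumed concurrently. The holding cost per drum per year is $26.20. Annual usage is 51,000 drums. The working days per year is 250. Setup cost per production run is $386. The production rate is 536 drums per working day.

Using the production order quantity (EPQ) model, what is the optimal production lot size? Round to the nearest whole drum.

1,558 drums

d = 51,000/250 = 204.0000 drums/day;  effective holding cost H(1 − d/p) = 26.2·(1 − 204.0000/536) = 16.22836
Q* = √(2DS / H_eff) = √(2·51,000·386 / 16.22836) ≈ 1,557.60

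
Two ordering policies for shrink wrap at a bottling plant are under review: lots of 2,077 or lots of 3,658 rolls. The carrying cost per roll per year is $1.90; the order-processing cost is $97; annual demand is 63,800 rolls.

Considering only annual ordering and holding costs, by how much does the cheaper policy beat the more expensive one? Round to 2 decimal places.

For each Q, cost = (D/Q)·S + (Q/2)·H.
TC(2,077) = (63,800/2,077)×97 + (2,077/2)×1.9 = $4,952.74
TC(3,658) = (63,800/3,658)×97 + (3,658/2)×1.9 = $5,166.90
Cheaper: Q = 2,077.  Difference = $214.16

$214.16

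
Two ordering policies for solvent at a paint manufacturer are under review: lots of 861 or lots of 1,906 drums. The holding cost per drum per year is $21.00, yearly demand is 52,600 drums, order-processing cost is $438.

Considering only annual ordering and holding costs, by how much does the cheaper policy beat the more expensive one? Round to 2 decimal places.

For each Q, cost = (D/Q)·S + (Q/2)·H.
TC(861) = (52,600/861)×438 + (861/2)×21 = $35,798.69
TC(1,906) = (52,600/1,906)×438 + (1,906/2)×21 = $32,100.51
Lots of 1,906 are cheaper by $3,698.18.

$3,698.18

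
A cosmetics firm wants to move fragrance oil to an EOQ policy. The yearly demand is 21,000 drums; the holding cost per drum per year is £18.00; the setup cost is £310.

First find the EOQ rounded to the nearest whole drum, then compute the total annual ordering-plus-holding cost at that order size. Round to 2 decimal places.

2DS/H = 2·21,000·310/18 = 723,333.33
EOQ = √723,333.33 ≈ 850.49 → Q = 850 drums
Annual ordering cost = (D/Q)·S = (21,000/850) × 310 = £7,658.82
Annual holding cost  = (Q/2)·H = (850/2) × 18 = £7,650.00
Total = £7,658.82 + £7,650.00 = £15,308.82

£15,308.82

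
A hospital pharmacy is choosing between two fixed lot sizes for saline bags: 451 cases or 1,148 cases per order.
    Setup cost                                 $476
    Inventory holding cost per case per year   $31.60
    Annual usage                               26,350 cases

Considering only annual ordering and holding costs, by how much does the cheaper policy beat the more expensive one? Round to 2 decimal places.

TC(Q) = (D/Q)S + (Q/2)H
TC(451) = (26,350/451)×476 + (451/2)×31.6 = $34,936.44
TC(1,148) = (26,350/1,148)×476 + (1,148/2)×31.6 = $29,064.01
Lots of 1,148 are cheaper by $5,872.43.

$5,872.43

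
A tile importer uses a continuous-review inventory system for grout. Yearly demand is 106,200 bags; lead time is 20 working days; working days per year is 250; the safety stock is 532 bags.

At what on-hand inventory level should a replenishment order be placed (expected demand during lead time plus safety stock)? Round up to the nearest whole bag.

Daily demand d = 106,200 / 250 = 424.800 bags/day
Demand during lead time = 424.800 × 20 = 8,496.00
Reorder point = 8,496.00 + 532 = 9,028.00 → round up

9,028 bags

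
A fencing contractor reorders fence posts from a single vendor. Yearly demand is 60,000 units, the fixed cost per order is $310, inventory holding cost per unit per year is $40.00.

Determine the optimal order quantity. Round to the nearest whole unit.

964 units

2DS/H = 2·60,000·310/40 = 930,000.00
EOQ = √930,000.00 ≈ 964.37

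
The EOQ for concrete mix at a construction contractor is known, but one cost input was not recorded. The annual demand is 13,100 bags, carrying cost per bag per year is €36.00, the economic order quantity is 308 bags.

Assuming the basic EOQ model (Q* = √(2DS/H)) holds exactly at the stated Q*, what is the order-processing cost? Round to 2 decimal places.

Since Q* = (2DS/H)^½, squaring gives Q*²·H = 2DS.
S = Q²H / (2D) = 308² × 36 / (2 × 13,100) = 130.3475

€130.35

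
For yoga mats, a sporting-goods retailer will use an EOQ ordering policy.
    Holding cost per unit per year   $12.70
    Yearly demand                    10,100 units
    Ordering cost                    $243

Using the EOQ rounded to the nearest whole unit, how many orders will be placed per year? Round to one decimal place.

Q* = √(2·D·S / H) = √(2·10,100·243 / 12.7) = √386,503.9 ≈ 621.69 → Q = 622
N = D/Q = 10,100/622 ≈ 16.238 orders/yr

16.2 orders per year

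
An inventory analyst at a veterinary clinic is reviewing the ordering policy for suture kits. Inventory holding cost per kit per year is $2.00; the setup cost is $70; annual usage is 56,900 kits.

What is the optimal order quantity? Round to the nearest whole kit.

1,996 kits

EOQ = √(2DS/H) = √(2 × 56,900 × 70 / 2)
    = √(3,983,000.00) ≈ 1,995.75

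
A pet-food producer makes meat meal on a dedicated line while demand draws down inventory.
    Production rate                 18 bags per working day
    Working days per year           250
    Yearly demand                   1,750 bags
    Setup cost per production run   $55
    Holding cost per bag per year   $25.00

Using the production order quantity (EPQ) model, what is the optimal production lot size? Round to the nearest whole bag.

112 bags

d = 1,750/250 = 7.0000 bags/day;  effective holding cost H(1 − d/p) = 25·(1 − 7.0000/18) = 15.27778
Q* = √(2DS / H_eff) = √(2·1,750·55 / 15.27778) ≈ 112.25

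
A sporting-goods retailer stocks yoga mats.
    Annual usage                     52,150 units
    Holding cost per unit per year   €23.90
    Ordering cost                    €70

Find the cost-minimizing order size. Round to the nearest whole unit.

553 units

Optimal lot size Q* = (2 × 52,150 × €70 / €23.9)^½ ≈ 552.70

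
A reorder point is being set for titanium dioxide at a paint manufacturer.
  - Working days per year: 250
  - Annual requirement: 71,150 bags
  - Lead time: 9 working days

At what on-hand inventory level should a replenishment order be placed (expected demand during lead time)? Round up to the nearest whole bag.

2,562 bags

Daily demand d = 71,150 / 250 = 284.600 bags/day
Demand during lead time = 284.600 × 9 = 2,561.40
Reorder point = 2,561.40 → round up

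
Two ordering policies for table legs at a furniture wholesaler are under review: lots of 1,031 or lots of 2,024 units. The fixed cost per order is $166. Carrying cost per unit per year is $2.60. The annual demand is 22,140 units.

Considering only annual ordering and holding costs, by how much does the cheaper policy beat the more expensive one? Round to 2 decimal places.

For each Q, cost = (D/Q)·S + (Q/2)·H.
TC(1,031) = (22,140/1,031)×166 + (1,031/2)×2.6 = $4,905.03
TC(2,024) = (22,140/2,024)×166 + (2,024/2)×2.6 = $4,447.03
Lots of 2,024 are cheaper by $458.00.

$458.00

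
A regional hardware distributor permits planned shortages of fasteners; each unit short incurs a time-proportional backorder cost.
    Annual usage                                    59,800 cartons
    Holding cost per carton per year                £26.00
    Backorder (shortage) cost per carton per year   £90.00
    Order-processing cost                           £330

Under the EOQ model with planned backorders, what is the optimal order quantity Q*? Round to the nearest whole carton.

1,399 cartons

Q* = √(2DS/H) · √((H + b)/b)
   = √(2 × 59,800 × 330 / 26) · √((26 + 90) / 90)
   = 1,232.071 × 1.1353 ≈ 1,398.76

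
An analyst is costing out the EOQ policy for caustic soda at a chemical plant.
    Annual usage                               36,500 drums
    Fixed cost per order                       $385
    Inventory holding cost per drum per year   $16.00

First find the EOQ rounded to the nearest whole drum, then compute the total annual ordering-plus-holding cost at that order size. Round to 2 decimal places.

Q* = √(2·D·S / H) = √(2·36,500·385 / 16) = √1,756,562.5 ≈ 1,325.35 → Q = 1,325 drums
Orders/yr = 36,500/1,325 = 27.547; ordering cost = 27.547 × $385 = $10,605.66
Average inventory = 1,325/2 = 662.5; holding cost = 662.5 × $16 = $10,600.00
Total = $10,605.66 + $10,600.00 = $21,205.66

$21,205.66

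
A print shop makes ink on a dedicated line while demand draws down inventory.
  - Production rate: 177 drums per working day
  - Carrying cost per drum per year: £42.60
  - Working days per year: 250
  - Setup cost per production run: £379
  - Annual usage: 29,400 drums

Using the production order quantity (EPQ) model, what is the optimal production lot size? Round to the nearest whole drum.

Daily demand d = 29,400/250 = 117.600; p = 177; 1 − d/p = 0.33559
EPQ = √(2DS / (H(1 − d/p)))
    = √(2 × 29,400 × 379 / (42.6 × 0.33559)) ≈ 1,248.52

1,249 drums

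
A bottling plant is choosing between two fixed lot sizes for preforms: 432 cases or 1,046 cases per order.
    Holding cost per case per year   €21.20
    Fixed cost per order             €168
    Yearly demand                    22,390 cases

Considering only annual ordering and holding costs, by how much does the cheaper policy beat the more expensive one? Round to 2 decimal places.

€1,397.28

Annual cost at Q: ordering D·S/Q plus holding Q·H/2.
TC(432) = (22,390/432)×168 + (432/2)×21.2 = €13,286.42
TC(1,046) = (22,390/1,046)×168 + (1,046/2)×21.2 = €14,683.70
|ΔTC| = |€13,286.42 − €14,683.70| = €1,397.28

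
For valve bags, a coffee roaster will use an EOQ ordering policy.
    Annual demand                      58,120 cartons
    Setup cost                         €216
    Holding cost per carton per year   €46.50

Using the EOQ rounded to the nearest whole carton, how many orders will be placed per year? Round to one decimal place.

79.1 orders per year

Q* = √(2·D·S / H) = √(2·58,120·216 / 46.5) = √539,953.5 ≈ 734.82 → Q = 735
N = D/Q = 58,120/735 ≈ 79.075 orders/yr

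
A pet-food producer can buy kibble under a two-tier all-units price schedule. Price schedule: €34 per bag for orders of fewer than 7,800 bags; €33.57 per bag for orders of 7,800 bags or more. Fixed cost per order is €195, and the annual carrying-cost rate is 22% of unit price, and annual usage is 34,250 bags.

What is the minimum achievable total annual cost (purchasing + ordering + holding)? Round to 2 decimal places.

€1,174,495.70

H₁ = 22%×€34 = €7.4800;  H₂ = 22%×€33.57 = €7.3854
EOQ₁ = √(2×34,250×195/7.4800) = 1,336.32  (< 7,800, feasible at tier 1)
EOQ₂ = √(2×34,250×195/7.3854) = 1,344.86  (< 7,800 → use Q = 7,800 at tier-2 price)
TC(tier 1 (EOQ₁), Q≈1,336.3) = €1,174,495.70
TC(tier 2, Q≈7,800.0) = €1,179,431.81
Minimum at tier 1 (EOQ₁): €1,174,495.70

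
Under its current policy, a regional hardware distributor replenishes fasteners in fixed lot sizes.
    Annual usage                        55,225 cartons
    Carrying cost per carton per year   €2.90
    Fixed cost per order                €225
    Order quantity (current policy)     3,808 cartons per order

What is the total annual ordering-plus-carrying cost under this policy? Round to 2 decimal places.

Orders/yr = 55,225/3,808 = 14.502; ordering cost = 14.502 × €225 = €3,263.03
Average inventory = 3,808/2 = 1904; holding cost = 1904 × €2.9 = €5,521.60
Total = €3,263.03 + €5,521.60 = €8,784.63

€8,784.63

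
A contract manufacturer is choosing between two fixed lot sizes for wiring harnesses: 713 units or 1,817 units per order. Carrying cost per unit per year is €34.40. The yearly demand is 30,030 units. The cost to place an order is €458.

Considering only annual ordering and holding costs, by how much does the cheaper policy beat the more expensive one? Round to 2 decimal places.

€7,268.32

TC(Q) = (D/Q)S + (Q/2)H
TC(713) = (30,030/713)×458 + (713/2)×34.4 = €31,553.56
TC(1,817) = (30,030/1,817)×458 + (1,817/2)×34.4 = €38,821.88
Lots of 713 are cheaper by €7,268.32.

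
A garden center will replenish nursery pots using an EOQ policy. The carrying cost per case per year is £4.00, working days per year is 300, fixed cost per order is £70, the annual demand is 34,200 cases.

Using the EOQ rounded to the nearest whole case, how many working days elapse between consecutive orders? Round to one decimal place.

EOQ = √(2DS/H) = √(2 × 34,200 × 70 / 4)
    = √(1,197,000.00) ≈ 1,094.07 → Q = 1,094 cases
Days between orders = 300 / (D/Q) = 300 / 31.261 ≈ 9.596

9.6 days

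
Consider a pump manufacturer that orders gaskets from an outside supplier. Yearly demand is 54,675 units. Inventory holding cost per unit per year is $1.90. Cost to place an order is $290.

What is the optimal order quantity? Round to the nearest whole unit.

Optimal lot size Q* = (2 × 54,675 × $290 / $1.9)^½ ≈ 4,085.37

4,085 units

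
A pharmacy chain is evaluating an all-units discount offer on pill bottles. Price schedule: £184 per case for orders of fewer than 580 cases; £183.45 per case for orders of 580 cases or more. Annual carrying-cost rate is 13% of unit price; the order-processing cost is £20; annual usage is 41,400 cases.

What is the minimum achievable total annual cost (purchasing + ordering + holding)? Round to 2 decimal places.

H₁ = 13%×£184 = £23.9200;  H₂ = 13%×£183.45 = £23.8485
EOQ₁ = √(2×41,400×20/23.9200) = 263.12  (< 580, feasible at tier 1)
EOQ₂ = √(2×41,400×20/23.8485) = 263.51  (< 580 → use Q = 580 at tier-2 price)
TC(tier 1 (EOQ₁), Q≈263.1) = £7,623,893.77
TC(tier 2, Q≈580.0) = £7,603,173.65
Minimum at tier 2: £7,603,173.65

£7,603,173.65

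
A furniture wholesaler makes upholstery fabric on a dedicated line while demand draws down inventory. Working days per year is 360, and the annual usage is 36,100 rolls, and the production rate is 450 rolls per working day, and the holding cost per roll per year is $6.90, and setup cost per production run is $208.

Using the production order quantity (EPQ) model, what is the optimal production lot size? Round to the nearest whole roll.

d = 36,100/360 = 100.2778 rolls/day;  effective holding cost H(1 − d/p) = 6.9·(1 − 100.2778/450) = 5.36241
Q* = √(2DS / H_eff) = √(2·36,100·208 / 5.36241) ≈ 1,673.48

1,673 rolls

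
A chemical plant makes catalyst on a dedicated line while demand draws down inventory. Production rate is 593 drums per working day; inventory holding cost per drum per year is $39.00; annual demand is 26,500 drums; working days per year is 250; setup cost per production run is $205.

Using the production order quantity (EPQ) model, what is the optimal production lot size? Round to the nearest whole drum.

d = 26,500/250 = 106.0000 drums/day;  effective holding cost H(1 − d/p) = 39·(1 − 106.0000/593) = 32.02867
Q* = √(2DS / H_eff) = √(2·26,500·205 / 32.02867) ≈ 582.43

582 drums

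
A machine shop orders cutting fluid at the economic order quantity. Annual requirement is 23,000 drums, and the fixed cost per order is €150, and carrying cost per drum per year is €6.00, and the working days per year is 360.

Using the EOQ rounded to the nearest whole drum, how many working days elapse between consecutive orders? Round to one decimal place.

16.8 days

Optimal lot size Q* = (2 × 23,000 × €150 / €6)^½ ≈ 1,072.38 → Q = 1,072 drums
Days between orders = 360 / (D/Q) = 360 / 21.455 ≈ 16.779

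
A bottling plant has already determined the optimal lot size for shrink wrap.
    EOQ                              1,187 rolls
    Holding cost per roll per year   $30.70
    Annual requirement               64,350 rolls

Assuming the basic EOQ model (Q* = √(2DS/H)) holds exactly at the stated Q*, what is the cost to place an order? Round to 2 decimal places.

From Q* = √(2DS/H) ⇒ Q*² = 2DS/H.
S = Q²H / (2D) = 1,187² × 30.7 / (2 × 64,350) = 336.0944

$336.09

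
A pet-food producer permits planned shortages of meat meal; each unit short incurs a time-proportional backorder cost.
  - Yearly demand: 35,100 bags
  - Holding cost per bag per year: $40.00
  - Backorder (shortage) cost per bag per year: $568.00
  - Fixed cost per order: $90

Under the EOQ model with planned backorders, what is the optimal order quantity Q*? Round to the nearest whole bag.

411 bags

Q* = √(2DS/H) · √((H + b)/b)
   = √(2 × 35,100 × 90 / 40) · √((40 + 568) / 568)
   = 397.429 × 1.0346 ≈ 411.19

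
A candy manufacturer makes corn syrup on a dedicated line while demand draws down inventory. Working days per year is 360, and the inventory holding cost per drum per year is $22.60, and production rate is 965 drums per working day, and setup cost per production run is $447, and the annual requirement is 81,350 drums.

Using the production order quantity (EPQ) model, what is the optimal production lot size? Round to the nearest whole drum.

2,050 drums

Daily demand d = 81,350/360 = 225.972; p = 965; 1 − d/p = 0.76583
EPQ = √(2DS / (H(1 − d/p)))
    = √(2 × 81,350 × 447 / (22.6 × 0.76583)) ≈ 2,049.87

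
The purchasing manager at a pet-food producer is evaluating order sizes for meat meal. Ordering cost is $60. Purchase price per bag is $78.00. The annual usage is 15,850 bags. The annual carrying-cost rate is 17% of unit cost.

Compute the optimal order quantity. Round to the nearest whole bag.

379 bags

Carrying cost H = $78 × 17% = $13.2600/bag/yr
2DS/H = 2·15,850·60/13.26 = 143,438.91
EOQ = √143,438.91 ≈ 378.73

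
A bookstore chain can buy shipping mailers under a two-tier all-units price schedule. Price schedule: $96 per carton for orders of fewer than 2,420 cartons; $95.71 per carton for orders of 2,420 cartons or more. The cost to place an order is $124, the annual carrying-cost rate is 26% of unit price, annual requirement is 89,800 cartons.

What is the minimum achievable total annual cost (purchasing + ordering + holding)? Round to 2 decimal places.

$8,629,469.69

H₁ = 26%×$96 = $24.9600;  H₂ = 26%×$95.71 = $24.8846
EOQ₁ = √(2×89,800×124/24.9600) = 944.59  (< 2,420, feasible at tier 1)
EOQ₂ = √(2×89,800×124/24.8846) = 946.02  (< 2,420 → use Q = 2,420 at tier-2 price)
TC(tier 1 (EOQ₁), Q≈944.6) = $8,644,376.88
TC(tier 2, Q≈2,420.0) = $8,629,469.69
Minimum at tier 2: $8,629,469.69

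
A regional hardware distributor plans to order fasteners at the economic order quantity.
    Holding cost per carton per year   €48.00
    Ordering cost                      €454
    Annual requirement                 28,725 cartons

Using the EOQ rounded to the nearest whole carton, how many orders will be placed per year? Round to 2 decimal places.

38.98 orders per year

2DS/H = 2·28,725·454/48 = 543,381.25
EOQ = √543,381.25 ≈ 737.14 → Q = 737
Orders per year = D/Q = 28,725 / 737 = 38.976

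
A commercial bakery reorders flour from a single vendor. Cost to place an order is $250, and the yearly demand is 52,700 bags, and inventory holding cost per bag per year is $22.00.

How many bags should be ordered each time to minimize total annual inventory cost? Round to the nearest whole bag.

1,094 bags

Q* = √(2·D·S / H) = √(2·52,700·250 / 22) = √1,197,727.3 ≈ 1,094.41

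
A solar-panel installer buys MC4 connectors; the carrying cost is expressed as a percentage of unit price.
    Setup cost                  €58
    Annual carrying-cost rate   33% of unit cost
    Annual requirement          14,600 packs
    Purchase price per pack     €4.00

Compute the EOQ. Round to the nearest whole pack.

1,133 packs

Holding cost per pack per year: H = 33% × €4 = €1.3200
2DS/H = 2·14,600·58/1.32 = 1,283,030.30
EOQ = √1,283,030.30 ≈ 1,132.71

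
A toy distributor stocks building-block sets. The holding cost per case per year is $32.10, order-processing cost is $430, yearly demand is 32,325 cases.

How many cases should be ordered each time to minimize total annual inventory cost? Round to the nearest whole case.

931 cases

Q* = √(2·D·S / H) = √(2·32,325·430 / 32.1) = √866,028.0 ≈ 930.61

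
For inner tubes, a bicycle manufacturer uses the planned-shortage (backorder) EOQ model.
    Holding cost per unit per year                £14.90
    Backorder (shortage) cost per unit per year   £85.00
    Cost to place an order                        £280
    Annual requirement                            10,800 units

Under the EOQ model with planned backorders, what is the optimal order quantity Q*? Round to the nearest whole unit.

691 units

Q* = √(2DS/H) · √((H + b)/b)
   = √(2 × 10,800 × 280 / 14.9) · √((14.9 + 85) / 85)
   = 637.108 × 1.0841 ≈ 690.69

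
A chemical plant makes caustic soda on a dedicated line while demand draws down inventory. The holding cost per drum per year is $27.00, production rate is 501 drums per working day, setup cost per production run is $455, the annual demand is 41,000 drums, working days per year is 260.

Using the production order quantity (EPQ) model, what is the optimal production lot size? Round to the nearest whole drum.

Daily demand d = 41,000/260 = 157.692; p = 501; 1 − d/p = 0.68524
EPQ = √(2DS / (H(1 − d/p)))
    = √(2 × 41,000 × 455 / (27 × 0.68524)) ≈ 1,420.06

1,420 drums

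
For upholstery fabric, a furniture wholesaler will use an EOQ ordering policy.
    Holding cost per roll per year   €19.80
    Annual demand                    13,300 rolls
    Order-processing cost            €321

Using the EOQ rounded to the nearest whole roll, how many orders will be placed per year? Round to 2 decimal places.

2DS/H = 2·13,300·321/19.8 = 431,242.42
EOQ = √431,242.42 ≈ 656.69 → Q = 657
N = D/Q = 13,300/657 ≈ 20.244 orders/yr

20.24 orders per year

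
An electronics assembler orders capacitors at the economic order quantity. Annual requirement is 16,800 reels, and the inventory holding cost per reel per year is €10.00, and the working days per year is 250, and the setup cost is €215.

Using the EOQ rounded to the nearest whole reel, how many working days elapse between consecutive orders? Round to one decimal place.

12.6 days

Q* = √(2·D·S / H) = √(2·16,800·215 / 10) = √722,400.0 ≈ 849.94 → Q = 850 reels
Cycle time = (working days × Q)/D = (250 × 850) / 16,800 = 12.649 days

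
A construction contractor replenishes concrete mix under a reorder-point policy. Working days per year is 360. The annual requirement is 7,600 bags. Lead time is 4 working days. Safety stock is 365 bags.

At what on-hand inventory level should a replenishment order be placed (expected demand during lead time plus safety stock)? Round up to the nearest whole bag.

450 bags

Daily demand d = 7,600 / 360 = 21.111 bags/day
Demand during lead time = 21.111 × 4 = 84.44
Reorder point = 84.44 + 365 = 449.44 → round up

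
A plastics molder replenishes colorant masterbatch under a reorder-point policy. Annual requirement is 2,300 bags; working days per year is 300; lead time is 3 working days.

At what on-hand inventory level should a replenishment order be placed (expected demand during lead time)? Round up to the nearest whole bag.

23 bags

Daily demand d = 2,300 / 300 = 7.667 bags/day
Demand during lead time = 7.667 × 3 = 23.00
Reorder point = 23.00 → round up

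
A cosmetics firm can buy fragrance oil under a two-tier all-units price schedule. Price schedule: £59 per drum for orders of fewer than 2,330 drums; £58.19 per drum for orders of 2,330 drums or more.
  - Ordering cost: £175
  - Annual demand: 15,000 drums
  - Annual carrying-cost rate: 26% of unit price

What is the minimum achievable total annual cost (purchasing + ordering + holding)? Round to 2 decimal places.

£891,602.36

H₁ = 26%×£59 = £15.3400;  H₂ = 26%×£58.19 = £15.1294
EOQ₁ = √(2×15,000×175/15.3400) = 585.01  (< 2,330, feasible at tier 1)
EOQ₂ = √(2×15,000×175/15.1294) = 589.07  (< 2,330 → use Q = 2,330 at tier-2 price)
TC(tier 1 (EOQ₁), Q≈585.0) = £893,974.13
TC(tier 2, Q≈2,330.0) = £891,602.36
Minimum at tier 2: £891,602.36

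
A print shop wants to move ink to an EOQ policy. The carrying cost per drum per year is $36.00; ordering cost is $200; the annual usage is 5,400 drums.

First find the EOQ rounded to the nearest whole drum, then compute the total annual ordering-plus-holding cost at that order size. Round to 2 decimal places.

EOQ = √(2DS/H) = √(2 × 5,400 × 200 / 36)
    = √(60,000.00) ≈ 244.95 → Q = 245 drums
Orders/yr = 5,400/245 = 22.041; ordering cost = 22.041 × $200 = $4,408.16
Average inventory = 245/2 = 122.5; holding cost = 122.5 × $36 = $4,410.00
Total = $4,408.16 + $4,410.00 = $8,818.16

$8,818.16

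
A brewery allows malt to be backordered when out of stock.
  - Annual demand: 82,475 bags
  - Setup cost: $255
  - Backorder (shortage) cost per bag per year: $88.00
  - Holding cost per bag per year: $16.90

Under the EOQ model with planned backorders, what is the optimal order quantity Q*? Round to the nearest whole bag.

1,722 bags

Basic EOQ = √(2·82,475·255/16.9) = 1,577.622
Backorder adjustment √((H+b)/b) = √((16.9+88)/88) = 1.0918
Q* = 1,577.622 × 1.0918 ≈ 1,722.46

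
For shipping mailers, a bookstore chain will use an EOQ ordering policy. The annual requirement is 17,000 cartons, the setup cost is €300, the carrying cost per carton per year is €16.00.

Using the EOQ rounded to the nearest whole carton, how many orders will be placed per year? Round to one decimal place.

Optimal lot size Q* = (2 × 17,000 × €300 / €16)^½ ≈ 798.44 → Q = 798
Orders per year = D/Q = 17,000 / 798 = 21.303

21.3 orders per year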